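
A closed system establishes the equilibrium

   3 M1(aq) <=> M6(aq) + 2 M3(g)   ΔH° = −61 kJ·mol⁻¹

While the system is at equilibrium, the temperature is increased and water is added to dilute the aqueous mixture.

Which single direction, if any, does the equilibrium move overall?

left

The forward reaction is exothermic. Raising T favours the endothermic direction — shift to the left.
Dilution lowers every aqueous concentration by the same factor. Δn_aq = 1 − 3 = -2, so the system shifts toward the side with more dissolved moles — to the left.
All effects act in the same direction — net shift to the left.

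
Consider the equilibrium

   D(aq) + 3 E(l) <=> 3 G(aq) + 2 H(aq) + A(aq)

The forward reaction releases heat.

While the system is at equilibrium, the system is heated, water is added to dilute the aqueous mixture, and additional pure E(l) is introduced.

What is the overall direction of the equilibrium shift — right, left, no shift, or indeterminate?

The forward reaction is exothermic. Raising T favours the endothermic direction — shift to the left.
Dilution lowers every aqueous concentration by the same factor. Δn_aq = 6 − 1 = +5, so the system shifts toward the side with more dissolved moles — to the right.
E is a pure liquid; its activity is 1 regardless of amount, so Q is unaffected — no shift from this change.
The individual effects push in opposite directions; without quantitative information the net direction cannot be determined.

cannot be determined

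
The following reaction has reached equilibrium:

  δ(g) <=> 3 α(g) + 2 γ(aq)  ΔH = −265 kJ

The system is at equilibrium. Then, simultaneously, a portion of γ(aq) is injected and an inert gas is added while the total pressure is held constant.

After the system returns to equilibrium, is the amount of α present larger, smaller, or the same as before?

cannot be determined

Adding γ (aq), a product, drives the reaction to the left.
Adding inert gas at constant total pressure expands the volume and lowers every reacting partial pressure. With Δn_gas = 3 − 1 = +2, Q moves away from K toward the side with fewer gas moles, so the system shifts toward the side with more gas moles — to the right.
The two effects oppose each other, so the net shift — and hence the change in α — cannot be determined from the given information.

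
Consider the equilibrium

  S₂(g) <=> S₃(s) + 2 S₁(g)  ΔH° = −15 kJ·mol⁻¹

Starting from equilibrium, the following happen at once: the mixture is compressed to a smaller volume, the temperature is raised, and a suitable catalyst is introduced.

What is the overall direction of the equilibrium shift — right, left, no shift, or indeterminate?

left

Gas moles: reactants 1, products 2 (Δn_gas = +1). Compression shifts the system toward the side with fewer moles of gas — to the left.
The forward reaction is exothermic. Raising T favours the endothermic direction — shift to the left.
A catalyst speeds both forward and reverse rates equally; it changes neither Q nor K — no shift from this change.
Only the nonzero effect(s) matter; the net shift is to the left.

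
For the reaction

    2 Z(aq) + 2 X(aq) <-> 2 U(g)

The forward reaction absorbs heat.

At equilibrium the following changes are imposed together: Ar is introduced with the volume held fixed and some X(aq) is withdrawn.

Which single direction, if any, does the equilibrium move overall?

At constant volume, adding an inert gas leaves every reacting species' partial pressure unchanged, so Q is unchanged — no shift from this change.
Removing X (aq), a reactant, drives the reaction to the left.
Only the nonzero effect(s) matter; the net shift is to the left.

left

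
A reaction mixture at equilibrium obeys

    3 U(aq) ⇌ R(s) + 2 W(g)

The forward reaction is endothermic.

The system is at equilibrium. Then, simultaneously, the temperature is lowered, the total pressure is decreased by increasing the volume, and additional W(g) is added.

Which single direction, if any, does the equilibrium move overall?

The forward reaction is endothermic. Lowering T favours the exothermic direction — shift to the left.
Gas moles: reactants 0, products 2 (Δn_gas = +2). Expansion shifts the system toward the side with more moles of gas — to the right.
Adding W (g), a product, drives the reaction to the left.
The individual effects push in opposite directions; without quantitative information the net direction cannot be determined.

cannot be determined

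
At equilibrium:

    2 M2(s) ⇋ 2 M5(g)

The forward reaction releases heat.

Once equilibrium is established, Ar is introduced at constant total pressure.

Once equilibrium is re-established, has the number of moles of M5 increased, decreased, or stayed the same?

increases

Adding inert gas at constant total pressure expands the volume and lowers every reacting partial pressure. With Δn_gas = 2 − 0 = +2, Q moves away from K toward the side with fewer gas moles, so the system shifts toward the side with more gas moles — to the right.
The net shift is to the right. M5 is a product, so its amount increases.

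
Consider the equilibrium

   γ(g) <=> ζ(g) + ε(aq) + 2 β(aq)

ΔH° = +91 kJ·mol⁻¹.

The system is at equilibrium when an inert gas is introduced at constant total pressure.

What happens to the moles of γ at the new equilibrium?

unchanged

Adding inert gas at constant total pressure expands the volume, scaling every reacting partial pressure by the same factor. Δn_gas = 1 − 1 = 0, so Q is unchanged — no shift.
No net shift occurs, so the amount of γ is unchanged.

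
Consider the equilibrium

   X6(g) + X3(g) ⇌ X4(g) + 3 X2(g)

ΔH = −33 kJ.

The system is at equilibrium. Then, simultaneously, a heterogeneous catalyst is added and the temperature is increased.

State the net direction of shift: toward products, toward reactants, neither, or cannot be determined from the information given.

A catalyst speeds both forward and reverse rates equally; it changes neither Q nor K — no shift from this change.
The forward reaction is exothermic. Raising T favours the endothermic direction — shift to the left.
Only the nonzero effect(s) matter; the net shift is to the left.

left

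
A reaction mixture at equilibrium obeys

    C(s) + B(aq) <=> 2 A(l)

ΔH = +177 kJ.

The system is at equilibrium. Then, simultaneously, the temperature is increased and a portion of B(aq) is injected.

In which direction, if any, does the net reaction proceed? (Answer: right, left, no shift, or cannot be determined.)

The forward reaction is endothermic. Raising T favours the endothermic direction — shift to the right.
Adding B (aq), a reactant, drives the reaction to the right.
All effects act in the same direction — net shift to the right.

right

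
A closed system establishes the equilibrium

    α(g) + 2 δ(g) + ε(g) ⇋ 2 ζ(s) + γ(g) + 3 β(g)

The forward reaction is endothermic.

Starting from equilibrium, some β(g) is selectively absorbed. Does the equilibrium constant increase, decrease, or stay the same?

unchanged

The equilibrium constant depends only on temperature. This perturbation may move the position of equilibrium, but since T is unchanged, K itself is unchanged.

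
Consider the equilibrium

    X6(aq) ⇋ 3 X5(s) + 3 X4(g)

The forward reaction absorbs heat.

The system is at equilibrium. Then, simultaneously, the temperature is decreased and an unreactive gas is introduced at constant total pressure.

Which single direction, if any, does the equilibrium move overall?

The forward reaction is endothermic. Lowering T favours the exothermic direction — shift to the left.
Adding inert gas at constant total pressure expands the volume and lowers every reacting partial pressure. With Δn_gas = 3 − 0 = +3, Q moves away from K toward the side with fewer gas moles, so the system shifts toward the side with more gas moles — to the right.
The individual effects push in opposite directions; without quantitative information the net direction cannot be determined.

cannot be determined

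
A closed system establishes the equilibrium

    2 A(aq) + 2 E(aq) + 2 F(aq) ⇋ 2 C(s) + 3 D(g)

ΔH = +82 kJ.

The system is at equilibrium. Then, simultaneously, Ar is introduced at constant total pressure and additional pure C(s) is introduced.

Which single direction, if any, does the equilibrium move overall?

right

Adding inert gas at constant total pressure expands the volume and lowers every reacting partial pressure. With Δn_gas = 3 − 0 = +3, Q moves away from K toward the side with fewer gas moles, so the system shifts toward the side with more gas moles — to the right.
C is a pure solid; its activity is 1 regardless of amount, so Q is unaffected — no shift from this change.
Only the nonzero effect(s) matter; the net shift is to the right.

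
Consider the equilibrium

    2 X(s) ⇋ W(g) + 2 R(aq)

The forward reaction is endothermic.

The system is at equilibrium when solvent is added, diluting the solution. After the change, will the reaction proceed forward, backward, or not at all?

Dilution lowers every aqueous concentration by the same factor. Δn_aq = 2 − 0 = +2, so the system shifts toward the side with more dissolved moles — to the right.

right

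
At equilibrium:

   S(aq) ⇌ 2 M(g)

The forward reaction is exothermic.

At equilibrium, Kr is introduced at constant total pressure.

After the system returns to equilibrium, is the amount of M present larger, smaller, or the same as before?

Adding inert gas at constant total pressure expands the volume and lowers every reacting partial pressure. With Δn_gas = 2 − 0 = +2, Q moves away from K toward the side with fewer gas moles, so the system shifts toward the side with more gas moles — to the right.
The net shift is to the right. M is a product, so its amount increases.

increases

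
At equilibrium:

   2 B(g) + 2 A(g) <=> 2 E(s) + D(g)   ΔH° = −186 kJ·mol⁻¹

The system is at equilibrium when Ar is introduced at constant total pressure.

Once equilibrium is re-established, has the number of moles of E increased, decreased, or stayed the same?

Adding inert gas at constant total pressure expands the volume and lowers every reacting partial pressure. With Δn_gas = 1 − 4 = -3, Q moves away from K toward the side with fewer gas moles, so the system shifts toward the side with more gas moles — to the left.
The net shift is to the left. E is a product, so its amount decreases.

decreases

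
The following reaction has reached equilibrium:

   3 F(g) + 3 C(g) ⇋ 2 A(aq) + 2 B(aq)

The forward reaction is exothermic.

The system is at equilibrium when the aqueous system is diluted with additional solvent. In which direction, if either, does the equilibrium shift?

Dilution lowers every aqueous concentration by the same factor. Δn_aq = 4 − 0 = +4, so the system shifts toward the side with more dissolved moles — to the right.

right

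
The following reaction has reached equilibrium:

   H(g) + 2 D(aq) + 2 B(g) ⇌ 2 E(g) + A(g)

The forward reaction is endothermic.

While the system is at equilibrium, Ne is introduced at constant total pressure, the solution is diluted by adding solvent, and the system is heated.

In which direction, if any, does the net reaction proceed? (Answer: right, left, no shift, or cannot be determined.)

Adding inert gas at constant total pressure expands the volume, scaling every reacting partial pressure by the same factor. Δn_gas = 3 − 3 = 0, so Q is unchanged — no shift.
Dilution lowers every aqueous concentration by the same factor. Δn_aq = 0 − 2 = -2, so the system shifts toward the side with more dissolved moles — to the left.
The forward reaction is endothermic. Raising T favours the endothermic direction — shift to the right.
The individual effects push in opposite directions; without quantitative information the net direction cannot be determined.

cannot be determined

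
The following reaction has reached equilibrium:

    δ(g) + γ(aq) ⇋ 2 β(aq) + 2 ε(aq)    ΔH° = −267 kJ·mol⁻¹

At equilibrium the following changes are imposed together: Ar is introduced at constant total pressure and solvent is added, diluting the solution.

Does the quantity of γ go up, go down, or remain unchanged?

Adding inert gas at constant total pressure expands the volume and lowers every reacting partial pressure. With Δn_gas = 0 − 1 = -1, Q moves away from K toward the side with fewer gas moles, so the system shifts toward the side with more gas moles — to the left.
Dilution lowers every aqueous concentration by the same factor. Δn_aq = 4 − 1 = +3, so the system shifts toward the side with more dissolved moles — to the right.
The two effects oppose each other, so the net shift — and hence the change in γ — cannot be determined from the given information.

cannot be determined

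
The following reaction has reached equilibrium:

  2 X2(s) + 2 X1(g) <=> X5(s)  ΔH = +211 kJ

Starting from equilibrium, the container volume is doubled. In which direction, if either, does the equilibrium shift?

Gas moles: reactants 2, products 0 (Δn_gas = -2). Expansion shifts the system toward the side with more moles of gas — to the left.

left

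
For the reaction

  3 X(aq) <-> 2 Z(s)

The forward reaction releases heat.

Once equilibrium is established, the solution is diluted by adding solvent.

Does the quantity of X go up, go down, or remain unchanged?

increases

Dilution lowers every aqueous concentration by the same factor. Δn_aq = 0 − 3 = -3, so the system shifts toward the side with more dissolved moles — to the left.
The net shift is to the left. X is a reactant, so its amount increases.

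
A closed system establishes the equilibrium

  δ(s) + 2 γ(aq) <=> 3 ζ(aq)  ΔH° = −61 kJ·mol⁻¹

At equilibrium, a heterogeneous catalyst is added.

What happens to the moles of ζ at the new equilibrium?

unchanged

A catalyst speeds both forward and reverse rates equally; it changes neither Q nor K — no shift from this change.
No net shift occurs, so the amount of ζ is unchanged.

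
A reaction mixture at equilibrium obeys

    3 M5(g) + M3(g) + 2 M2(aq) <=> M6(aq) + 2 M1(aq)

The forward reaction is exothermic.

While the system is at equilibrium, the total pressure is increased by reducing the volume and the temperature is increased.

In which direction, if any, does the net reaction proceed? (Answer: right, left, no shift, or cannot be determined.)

Gas moles: reactants 4, products 0 (Δn_gas = -4). Compression shifts the system toward the side with fewer moles of gas — to the right.
The forward reaction is exothermic. Raising T favours the endothermic direction — shift to the left.
The individual effects push in opposite directions; without quantitative information the net direction cannot be determined.

cannot be determined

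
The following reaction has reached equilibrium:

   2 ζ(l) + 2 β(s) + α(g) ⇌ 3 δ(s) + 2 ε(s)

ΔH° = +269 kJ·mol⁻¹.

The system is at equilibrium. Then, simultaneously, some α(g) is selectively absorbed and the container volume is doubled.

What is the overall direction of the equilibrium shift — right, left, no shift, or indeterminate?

Removing α (g), a reactant, drives the reaction to the left.
Gas moles: reactants 1, products 0 (Δn_gas = -1). Expansion shifts the system toward the side with more moles of gas — to the left.
All effects act in the same direction — net shift to the left.

left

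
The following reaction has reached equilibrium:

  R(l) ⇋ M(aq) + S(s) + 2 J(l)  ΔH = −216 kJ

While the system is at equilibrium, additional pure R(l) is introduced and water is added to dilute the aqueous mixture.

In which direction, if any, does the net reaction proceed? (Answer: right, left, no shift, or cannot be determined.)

right

R is a pure liquid; its activity is 1 regardless of amount, so Q is unaffected — no shift from this change.
Dilution lowers every aqueous concentration by the same factor. Δn_aq = 1 − 0 = +1, so the system shifts toward the side with more dissolved moles — to the right.
Only the nonzero effect(s) matter; the net shift is to the right.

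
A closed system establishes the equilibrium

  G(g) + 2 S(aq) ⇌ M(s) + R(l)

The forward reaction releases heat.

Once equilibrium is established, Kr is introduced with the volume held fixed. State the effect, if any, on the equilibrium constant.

The equilibrium constant depends only on temperature. This perturbation changes neither the position of equilibrium nor K.

unchanged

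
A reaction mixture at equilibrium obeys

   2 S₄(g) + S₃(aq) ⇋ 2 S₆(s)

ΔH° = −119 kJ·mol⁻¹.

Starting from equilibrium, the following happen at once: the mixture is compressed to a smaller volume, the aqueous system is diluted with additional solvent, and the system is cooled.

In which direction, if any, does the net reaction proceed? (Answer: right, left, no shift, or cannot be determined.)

Gas moles: reactants 2, products 0 (Δn_gas = -2). Compression shifts the system toward the side with fewer moles of gas — to the right.
Dilution lowers every aqueous concentration by the same factor. Δn_aq = 0 − 1 = -1, so the system shifts toward the side with more dissolved moles — to the left.
The forward reaction is exothermic. Lowering T favours the exothermic direction — shift to the right.
The individual effects push in opposite directions; without quantitative information the net direction cannot be determined.

cannot be determined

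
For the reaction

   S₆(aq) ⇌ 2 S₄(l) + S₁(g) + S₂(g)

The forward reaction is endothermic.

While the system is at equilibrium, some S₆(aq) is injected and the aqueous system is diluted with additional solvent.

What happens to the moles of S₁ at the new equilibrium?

Adding S₆ (aq), a reactant, drives the reaction to the right.
Dilution lowers every aqueous concentration by the same factor. Δn_aq = 0 − 1 = -1, so the system shifts toward the side with more dissolved moles — to the left.
The two effects oppose each other, so the net shift — and hence the change in S₁ — cannot be determined from the given information.

cannot be determined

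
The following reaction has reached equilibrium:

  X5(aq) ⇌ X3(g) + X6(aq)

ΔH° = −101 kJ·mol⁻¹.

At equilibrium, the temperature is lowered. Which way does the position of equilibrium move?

right

The forward reaction is exothermic. Lowering T favours the exothermic direction — shift to the right.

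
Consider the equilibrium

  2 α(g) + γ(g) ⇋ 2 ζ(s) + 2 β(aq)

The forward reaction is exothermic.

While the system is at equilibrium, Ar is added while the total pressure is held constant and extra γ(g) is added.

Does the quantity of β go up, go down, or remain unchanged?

Adding inert gas at constant total pressure expands the volume and lowers every reacting partial pressure. With Δn_gas = 0 − 3 = -3, Q moves away from K toward the side with fewer gas moles, so the system shifts toward the side with more gas moles — to the left.
Adding γ (g), a reactant, drives the reaction to the right.
The two effects oppose each other, so the net shift — and hence the change in β — cannot be determined from the given information.

cannot be determined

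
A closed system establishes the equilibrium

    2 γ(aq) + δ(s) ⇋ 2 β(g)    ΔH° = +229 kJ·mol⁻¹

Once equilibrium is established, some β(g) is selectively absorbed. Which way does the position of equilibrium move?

Removing β (g), a product, drives the reaction to the right.

right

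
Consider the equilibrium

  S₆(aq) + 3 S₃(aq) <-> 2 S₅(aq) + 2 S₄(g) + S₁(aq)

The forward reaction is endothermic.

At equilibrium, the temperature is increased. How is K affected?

increases

K depends on temperature via the van 't Hoff relation. The forward reaction is endothermic, so raising T increases K.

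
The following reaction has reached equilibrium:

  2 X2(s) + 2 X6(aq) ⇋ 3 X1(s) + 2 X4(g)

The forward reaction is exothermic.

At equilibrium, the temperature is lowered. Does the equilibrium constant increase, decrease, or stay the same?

K depends on temperature via the van 't Hoff relation. The forward reaction is exothermic, so lowering T increases K.

increases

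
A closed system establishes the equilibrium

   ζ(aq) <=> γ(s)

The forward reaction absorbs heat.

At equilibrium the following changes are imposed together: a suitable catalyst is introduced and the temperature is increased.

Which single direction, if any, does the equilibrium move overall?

A catalyst speeds both forward and reverse rates equally; it changes neither Q nor K — no shift from this change.
The forward reaction is endothermic. Raising T favours the endothermic direction — shift to the right.
Only the nonzero effect(s) matter; the net shift is to the right.

right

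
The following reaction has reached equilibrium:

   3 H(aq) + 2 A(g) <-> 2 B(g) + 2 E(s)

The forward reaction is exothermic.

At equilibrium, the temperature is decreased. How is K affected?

K depends on temperature via the van 't Hoff relation. The forward reaction is exothermic, so lowering T increases K.

increases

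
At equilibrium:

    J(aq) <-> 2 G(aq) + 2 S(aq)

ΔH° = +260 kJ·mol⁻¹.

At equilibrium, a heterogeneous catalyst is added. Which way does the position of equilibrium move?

no shift

A catalyst speeds both forward and reverse rates equally; it changes neither Q nor K — no shift from this change.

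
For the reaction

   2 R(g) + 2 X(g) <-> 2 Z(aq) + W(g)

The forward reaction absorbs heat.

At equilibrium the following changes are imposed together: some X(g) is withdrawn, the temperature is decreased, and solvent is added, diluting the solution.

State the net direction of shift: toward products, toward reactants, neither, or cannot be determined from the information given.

Removing X (g), a reactant, drives the reaction to the left.
The forward reaction is endothermic. Lowering T favours the exothermic direction — shift to the left.
Dilution lowers every aqueous concentration by the same factor. Δn_aq = 2 − 0 = +2, so the system shifts toward the side with more dissolved moles — to the right.
The individual effects push in opposite directions; without quantitative information the net direction cannot be determined.

cannot be determined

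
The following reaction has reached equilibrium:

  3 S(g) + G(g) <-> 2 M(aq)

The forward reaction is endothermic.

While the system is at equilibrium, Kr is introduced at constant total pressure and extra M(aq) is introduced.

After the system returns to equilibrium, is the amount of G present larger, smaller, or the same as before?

Adding inert gas at constant total pressure expands the volume and lowers every reacting partial pressure. With Δn_gas = 0 − 4 = -4, Q moves away from K toward the side with fewer gas moles, so the system shifts toward the side with more gas moles — to the left.
Adding M (aq), a product, drives the reaction to the left.
The net shift is to the left. G is a reactant, so its amount increases.

increases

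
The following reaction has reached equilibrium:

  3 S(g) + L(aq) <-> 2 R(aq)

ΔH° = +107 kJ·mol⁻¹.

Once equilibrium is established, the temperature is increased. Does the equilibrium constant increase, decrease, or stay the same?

increases

K depends on temperature via the van 't Hoff relation. The forward reaction is endothermic, so raising T increases K.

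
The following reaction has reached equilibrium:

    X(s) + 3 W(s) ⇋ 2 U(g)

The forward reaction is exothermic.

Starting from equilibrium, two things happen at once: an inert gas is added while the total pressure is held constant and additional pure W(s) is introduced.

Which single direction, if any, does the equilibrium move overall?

Adding inert gas at constant total pressure expands the volume and lowers every reacting partial pressure. With Δn_gas = 2 − 0 = +2, Q moves away from K toward the side with fewer gas moles, so the system shifts toward the side with more gas moles — to the right.
W is a pure solid; its activity is 1 regardless of amount, so Q is unaffected — no shift from this change.
Only the nonzero effect(s) matter; the net shift is to the right.

right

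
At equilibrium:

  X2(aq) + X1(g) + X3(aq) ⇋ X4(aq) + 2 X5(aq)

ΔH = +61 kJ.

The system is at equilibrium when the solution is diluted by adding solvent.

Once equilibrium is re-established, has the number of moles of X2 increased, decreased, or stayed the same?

Dilution lowers every aqueous concentration by the same factor. Δn_aq = 3 − 2 = +1, so the system shifts toward the side with more dissolved moles — to the right.
The net shift is to the right. X2 is a reactant, so its amount decreases.

decreases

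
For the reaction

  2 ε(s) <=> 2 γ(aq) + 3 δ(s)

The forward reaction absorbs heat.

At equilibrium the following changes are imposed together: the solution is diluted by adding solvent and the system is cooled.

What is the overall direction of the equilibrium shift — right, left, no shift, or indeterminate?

Dilution lowers every aqueous concentration by the same factor. Δn_aq = 2 − 0 = +2, so the system shifts toward the side with more dissolved moles — to the right.
The forward reaction is endothermic. Lowering T favours the exothermic direction — shift to the left.
The individual effects push in opposite directions; without quantitative information the net direction cannot be determined.

cannot be determined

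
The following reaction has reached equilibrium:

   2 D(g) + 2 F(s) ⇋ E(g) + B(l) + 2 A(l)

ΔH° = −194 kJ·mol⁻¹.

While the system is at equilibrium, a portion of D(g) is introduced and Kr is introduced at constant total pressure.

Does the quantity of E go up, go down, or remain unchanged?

cannot be determined

Adding D (g), a reactant, drives the reaction to the right.
Adding inert gas at constant total pressure expands the volume and lowers every reacting partial pressure. With Δn_gas = 1 − 2 = -1, Q moves away from K toward the side with fewer gas moles, so the system shifts toward the side with more gas moles — to the left.
The two effects oppose each other, so the net shift — and hence the change in E — cannot be determined from the given information.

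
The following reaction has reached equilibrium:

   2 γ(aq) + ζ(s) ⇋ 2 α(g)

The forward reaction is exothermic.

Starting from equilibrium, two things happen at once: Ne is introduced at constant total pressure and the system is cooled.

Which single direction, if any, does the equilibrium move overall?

Adding inert gas at constant total pressure expands the volume and lowers every reacting partial pressure. With Δn_gas = 2 − 0 = +2, Q moves away from K toward the side with fewer gas moles, so the system shifts toward the side with more gas moles — to the right.
The forward reaction is exothermic. Lowering T favours the exothermic direction — shift to the right.
All effects act in the same direction — net shift to the right.

right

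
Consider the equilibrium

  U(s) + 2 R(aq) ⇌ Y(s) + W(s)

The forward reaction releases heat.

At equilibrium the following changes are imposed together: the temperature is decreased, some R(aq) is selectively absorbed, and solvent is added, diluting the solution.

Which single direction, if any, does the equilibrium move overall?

The forward reaction is exothermic. Lowering T favours the exothermic direction — shift to the right.
Removing R (aq), a reactant, drives the reaction to the left.
Dilution lowers every aqueous concentration by the same factor. Δn_aq = 0 − 2 = -2, so the system shifts toward the side with more dissolved moles — to the left.
The individual effects push in opposite directions; without quantitative information the net direction cannot be determined.

cannot be determined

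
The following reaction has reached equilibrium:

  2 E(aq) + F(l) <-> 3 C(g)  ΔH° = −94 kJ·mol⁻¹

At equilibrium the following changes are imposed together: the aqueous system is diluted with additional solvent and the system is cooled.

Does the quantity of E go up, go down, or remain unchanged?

Dilution lowers every aqueous concentration by the same factor. Δn_aq = 0 − 2 = -2, so the system shifts toward the side with more dissolved moles — to the left.
The forward reaction is exothermic. Lowering T favours the exothermic direction — shift to the right.
The two effects oppose each other, so the net shift — and hence the change in E — cannot be determined from the given information.

cannot be determined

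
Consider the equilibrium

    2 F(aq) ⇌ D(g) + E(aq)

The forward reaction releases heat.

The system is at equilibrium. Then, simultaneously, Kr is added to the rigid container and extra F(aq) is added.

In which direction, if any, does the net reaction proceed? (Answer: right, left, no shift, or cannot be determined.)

At constant volume, adding an inert gas leaves every reacting species' partial pressure unchanged, so Q is unchanged — no shift from this change.
Adding F (aq), a reactant, drives the reaction to the right.
Only the nonzero effect(s) matter; the net shift is to the right.

right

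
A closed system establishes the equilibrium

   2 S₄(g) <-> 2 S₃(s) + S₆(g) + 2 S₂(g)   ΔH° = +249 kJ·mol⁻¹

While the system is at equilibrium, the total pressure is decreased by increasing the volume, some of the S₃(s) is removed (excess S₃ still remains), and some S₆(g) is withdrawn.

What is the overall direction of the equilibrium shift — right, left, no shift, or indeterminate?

right

Gas moles: reactants 2, products 3 (Δn_gas = +1). Expansion shifts the system toward the side with more moles of gas — to the right.
S₃ is a pure solid; its activity is 1 regardless of amount, so Q is unaffected — no shift from this change.
Removing S₆ (g), a product, drives the reaction to the right.
Only the nonzero effect(s) matter; the net shift is to the right.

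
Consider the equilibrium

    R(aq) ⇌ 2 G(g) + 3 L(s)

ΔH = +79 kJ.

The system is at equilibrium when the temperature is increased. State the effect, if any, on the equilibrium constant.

K depends on temperature via the van 't Hoff relation. The forward reaction is endothermic, so raising T increases K.

increases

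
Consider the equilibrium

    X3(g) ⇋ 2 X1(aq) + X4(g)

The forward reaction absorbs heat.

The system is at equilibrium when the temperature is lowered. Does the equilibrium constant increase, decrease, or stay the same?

decreases

K depends on temperature via the van 't Hoff relation. The forward reaction is endothermic, so lowering T decreases K.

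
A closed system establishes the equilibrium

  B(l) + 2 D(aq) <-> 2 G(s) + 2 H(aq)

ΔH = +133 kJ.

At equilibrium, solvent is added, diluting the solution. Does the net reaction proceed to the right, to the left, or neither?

no shift

Dilution scales every aqueous concentration by the same factor. Δn_aq = 2 − 2 = 0, so Q is unchanged — no shift.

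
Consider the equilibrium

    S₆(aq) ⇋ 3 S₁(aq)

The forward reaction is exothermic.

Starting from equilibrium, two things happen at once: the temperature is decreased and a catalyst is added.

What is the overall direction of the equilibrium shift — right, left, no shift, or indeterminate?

right

The forward reaction is exothermic. Lowering T favours the exothermic direction — shift to the right.
A catalyst speeds both forward and reverse rates equally; it changes neither Q nor K — no shift from this change.
Only the nonzero effect(s) matter; the net shift is to the right.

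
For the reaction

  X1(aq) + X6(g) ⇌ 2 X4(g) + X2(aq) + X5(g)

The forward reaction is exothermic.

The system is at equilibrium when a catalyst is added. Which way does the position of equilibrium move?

A catalyst speeds both forward and reverse rates equally; it changes neither Q nor K — no shift from this change.

no shift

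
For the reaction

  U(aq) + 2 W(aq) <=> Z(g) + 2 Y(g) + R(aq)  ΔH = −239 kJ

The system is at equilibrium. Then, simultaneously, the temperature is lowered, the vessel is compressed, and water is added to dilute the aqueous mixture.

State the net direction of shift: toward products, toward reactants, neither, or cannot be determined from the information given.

The forward reaction is exothermic. Lowering T favours the exothermic direction — shift to the right.
Gas moles: reactants 0, products 3 (Δn_gas = +3). Compression shifts the system toward the side with fewer moles of gas — to the left.
Dilution lowers every aqueous concentration by the same factor. Δn_aq = 1 − 3 = -2, so the system shifts toward the side with more dissolved moles — to the left.
The individual effects push in opposite directions; without quantitative information the net direction cannot be determined.

cannot be determined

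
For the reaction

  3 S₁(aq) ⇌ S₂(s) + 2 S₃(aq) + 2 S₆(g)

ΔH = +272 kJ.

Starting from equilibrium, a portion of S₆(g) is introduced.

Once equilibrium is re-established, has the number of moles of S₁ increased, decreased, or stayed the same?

Adding S₆ (g), a product, drives the reaction to the left.
The net shift is to the left. S₁ is a reactant, so its amount increases.

increases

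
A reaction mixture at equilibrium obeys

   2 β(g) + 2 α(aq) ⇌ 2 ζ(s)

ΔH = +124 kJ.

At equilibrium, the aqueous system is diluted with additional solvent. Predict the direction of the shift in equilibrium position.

left

Dilution lowers every aqueous concentration by the same factor. Δn_aq = 0 − 2 = -2, so the system shifts toward the side with more dissolved moles — to the left.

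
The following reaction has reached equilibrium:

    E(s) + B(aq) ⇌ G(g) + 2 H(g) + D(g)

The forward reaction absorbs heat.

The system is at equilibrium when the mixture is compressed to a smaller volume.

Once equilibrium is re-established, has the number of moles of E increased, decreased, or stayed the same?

increases

Gas moles: reactants 0, products 4 (Δn_gas = +4). Compression shifts the system toward the side with fewer moles of gas — to the left.
The net shift is to the left. E is a reactant, so its amount increases.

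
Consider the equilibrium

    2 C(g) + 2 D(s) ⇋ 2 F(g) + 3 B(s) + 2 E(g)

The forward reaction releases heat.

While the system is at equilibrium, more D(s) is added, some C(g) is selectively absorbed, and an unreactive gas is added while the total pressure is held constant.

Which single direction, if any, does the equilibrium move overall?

cannot be determined

D is a pure solid; its activity is 1 regardless of amount, so Q is unaffected — no shift from this change.
Removing C (g), a reactant, drives the reaction to the left.
Adding inert gas at constant total pressure expands the volume and lowers every reacting partial pressure. With Δn_gas = 4 − 2 = +2, Q moves away from K toward the side with fewer gas moles, so the system shifts toward the side with more gas moles — to the right.
The individual effects push in opposite directions; without quantitative information the net direction cannot be determined.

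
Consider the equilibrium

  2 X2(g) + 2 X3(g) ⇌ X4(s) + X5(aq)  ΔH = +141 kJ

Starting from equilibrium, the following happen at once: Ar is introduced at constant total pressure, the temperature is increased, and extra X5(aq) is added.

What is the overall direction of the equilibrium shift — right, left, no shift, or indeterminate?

cannot be determined

Adding inert gas at constant total pressure expands the volume and lowers every reacting partial pressure. With Δn_gas = 0 − 4 = -4, Q moves away from K toward the side with fewer gas moles, so the system shifts toward the side with more gas moles — to the left.
The forward reaction is endothermic. Raising T favours the endothermic direction — shift to the right.
Adding X5 (aq), a product, drives the reaction to the left.
The individual effects push in opposite directions; without quantitative information the net direction cannot be determined.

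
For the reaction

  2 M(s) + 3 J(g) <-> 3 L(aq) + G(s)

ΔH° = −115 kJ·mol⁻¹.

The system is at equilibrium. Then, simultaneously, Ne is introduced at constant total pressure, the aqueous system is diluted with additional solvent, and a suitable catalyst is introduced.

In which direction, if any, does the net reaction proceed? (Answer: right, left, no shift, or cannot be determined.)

cannot be determined

Adding inert gas at constant total pressure expands the volume and lowers every reacting partial pressure. With Δn_gas = 0 − 3 = -3, Q moves away from K toward the side with fewer gas moles, so the system shifts toward the side with more gas moles — to the left.
Dilution lowers every aqueous concentration by the same factor. Δn_aq = 3 − 0 = +3, so the system shifts toward the side with more dissolved moles — to the right.
A catalyst speeds both forward and reverse rates equally; it changes neither Q nor K — no shift from this change.
The individual effects push in opposite directions; without quantitative information the net direction cannot be determined.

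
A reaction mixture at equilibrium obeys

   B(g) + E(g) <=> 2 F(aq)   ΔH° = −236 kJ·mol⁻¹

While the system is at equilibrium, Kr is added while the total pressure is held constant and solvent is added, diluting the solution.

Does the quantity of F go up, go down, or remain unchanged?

cannot be determined

Adding inert gas at constant total pressure expands the volume and lowers every reacting partial pressure. With Δn_gas = 0 − 2 = -2, Q moves away from K toward the side with fewer gas moles, so the system shifts toward the side with more gas moles — to the left.
Dilution lowers every aqueous concentration by the same factor. Δn_aq = 2 − 0 = +2, so the system shifts toward the side with more dissolved moles — to the right.
The two effects oppose each other, so the net shift — and hence the change in F — cannot be determined from the given information.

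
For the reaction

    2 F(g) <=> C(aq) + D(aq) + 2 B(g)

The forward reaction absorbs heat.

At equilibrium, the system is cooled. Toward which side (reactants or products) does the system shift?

The forward reaction is endothermic. Lowering T favours the exothermic direction — shift to the left.

left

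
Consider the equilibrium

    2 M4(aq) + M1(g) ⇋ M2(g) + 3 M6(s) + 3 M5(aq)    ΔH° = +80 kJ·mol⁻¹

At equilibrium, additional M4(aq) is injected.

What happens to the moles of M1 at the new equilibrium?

Adding M4 (aq), a reactant, drives the reaction to the right.
The net shift is to the right. M1 is a reactant, so its amount decreases.

decreases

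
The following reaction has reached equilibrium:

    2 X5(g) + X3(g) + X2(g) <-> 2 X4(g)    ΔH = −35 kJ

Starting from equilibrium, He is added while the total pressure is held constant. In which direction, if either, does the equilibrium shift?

Adding inert gas at constant total pressure expands the volume and lowers every reacting partial pressure. With Δn_gas = 2 − 4 = -2, Q moves away from K toward the side with fewer gas moles, so the system shifts toward the side with more gas moles — to the left.

left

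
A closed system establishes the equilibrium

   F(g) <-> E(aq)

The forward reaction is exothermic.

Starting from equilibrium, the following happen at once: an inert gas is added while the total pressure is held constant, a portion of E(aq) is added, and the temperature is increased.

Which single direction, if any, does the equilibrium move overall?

left

Adding inert gas at constant total pressure expands the volume and lowers every reacting partial pressure. With Δn_gas = 0 − 1 = -1, Q moves away from K toward the side with fewer gas moles, so the system shifts toward the side with more gas moles — to the left.
Adding E (aq), a product, drives the reaction to the left.
The forward reaction is exothermic. Raising T favours the endothermic direction — shift to the left.
All effects act in the same direction — net shift to the left.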